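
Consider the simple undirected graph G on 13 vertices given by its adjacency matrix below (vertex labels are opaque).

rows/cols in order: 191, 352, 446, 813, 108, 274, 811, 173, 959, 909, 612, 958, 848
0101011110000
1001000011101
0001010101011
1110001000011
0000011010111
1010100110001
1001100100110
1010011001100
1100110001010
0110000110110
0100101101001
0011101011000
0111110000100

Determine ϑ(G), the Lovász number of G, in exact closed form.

deg(352) = 6; N(352) = {191, 813, 959, 909, 612, 848}.
deg(446) = 6; N(446) = {813, 274, 173, 909, 958, 848}.
deg(274) = 6; N(274) = {191, 446, 108, 173, 959, 848}.
N(173) = {191, 446, 274, 811, 909, 612}, |N(173)| = 6.
6-regular, N=13; SR(13,6,2,3) — a Paley graph.
spec(A) ≈ [6.0, 1.3028, -2.3028] (distinct, 4 d.p.).
Lovász (edge-transitive): ϑ = −13·(-sqrt(13)/2 - 1/2)/((6)−(-sqrt(13)/2 - 1/2)) = sqrt(13).
Numerically 3.60555128.

sqrt(13)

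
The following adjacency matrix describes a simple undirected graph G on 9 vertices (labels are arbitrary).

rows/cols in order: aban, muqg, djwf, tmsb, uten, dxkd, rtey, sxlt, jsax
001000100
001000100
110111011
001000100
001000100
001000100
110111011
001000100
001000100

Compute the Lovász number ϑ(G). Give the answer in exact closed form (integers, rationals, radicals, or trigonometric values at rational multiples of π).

N(aban) = {djwf, rtey}, |N(aban)| = 2.
N(tmsb) = {djwf, rtey}, |N(tmsb)| = 2.
deg(dxkd) = 2; N(dxkd) = {djwf, rtey}.
Vertex rtey has 7 neighbors: aban, muqg, tmsb, uten, dxkd, sxlt, jsax.
Complete 2-partite, parts [7, 2]: perfect, ϑ = α = 7.
Numerically 7.000000000.
α=7, χ(Ḡ)=7; ϑ=7 lies between (collapsed).

7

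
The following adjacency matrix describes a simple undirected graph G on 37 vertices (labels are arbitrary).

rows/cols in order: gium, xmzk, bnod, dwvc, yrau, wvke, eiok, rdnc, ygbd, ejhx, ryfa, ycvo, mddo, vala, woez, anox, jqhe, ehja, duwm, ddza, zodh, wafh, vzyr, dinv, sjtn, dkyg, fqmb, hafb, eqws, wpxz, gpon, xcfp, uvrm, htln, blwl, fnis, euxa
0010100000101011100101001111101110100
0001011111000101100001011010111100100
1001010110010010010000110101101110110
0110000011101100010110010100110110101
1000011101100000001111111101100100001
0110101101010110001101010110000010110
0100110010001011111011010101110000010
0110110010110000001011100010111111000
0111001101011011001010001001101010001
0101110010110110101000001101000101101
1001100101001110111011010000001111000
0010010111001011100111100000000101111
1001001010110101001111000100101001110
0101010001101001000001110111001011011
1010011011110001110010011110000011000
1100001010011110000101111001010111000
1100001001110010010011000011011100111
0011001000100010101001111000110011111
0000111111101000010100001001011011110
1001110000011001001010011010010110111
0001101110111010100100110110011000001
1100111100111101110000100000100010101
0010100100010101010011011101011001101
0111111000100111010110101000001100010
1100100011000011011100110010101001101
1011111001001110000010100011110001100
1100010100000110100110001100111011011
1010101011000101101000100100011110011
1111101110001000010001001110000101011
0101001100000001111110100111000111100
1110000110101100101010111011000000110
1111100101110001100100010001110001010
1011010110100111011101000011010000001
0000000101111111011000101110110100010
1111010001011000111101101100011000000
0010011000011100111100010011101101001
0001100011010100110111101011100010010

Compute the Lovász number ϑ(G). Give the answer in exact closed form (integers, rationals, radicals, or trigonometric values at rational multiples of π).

Vertex wafh has 18 neighbors: gium, xmzk, yrau, wvke, eiok, rdnc, ryfa, ycvo, mddo, vala, anox, jqhe, ehja, vzyr, eqws, uvrm, blwl, euxa.
Vertex ygbd has 18 neighbors: xmzk, bnod, dwvc, eiok, rdnc, ejhx, ycvo, mddo, woez, anox, duwm, zodh, sjtn, hafb, eqws, gpon, uvrm, euxa.
deg(ryfa) = 18; N(ryfa) = {gium, dwvc, yrau, rdnc, ejhx, mddo, vala, woez, jqhe, ehja, duwm, zodh, wafh, dinv, gpon, xcfp, uvrm, htln}.
Vertex woez has 18 neighbors: gium, bnod, wvke, eiok, ygbd, ejhx, ryfa, ycvo, anox, jqhe, ehja, zodh, dinv, sjtn, dkyg, fqmb, uvrm, htln.
Every vertex has degree 18 (N=37); SR(37,18,8,9) — a Paley graph.
A has 3 distinct eigenvalues ≈ [18.0, 2.5414, -3.5414].
With N=37: ϑ(G) = 37·(-(-sqrt(37)/2 - 1/2))/(18−(-sqrt(37)/2 - 1/2)) = sqrt(37).
Numerically 6.08276.

sqrt(37)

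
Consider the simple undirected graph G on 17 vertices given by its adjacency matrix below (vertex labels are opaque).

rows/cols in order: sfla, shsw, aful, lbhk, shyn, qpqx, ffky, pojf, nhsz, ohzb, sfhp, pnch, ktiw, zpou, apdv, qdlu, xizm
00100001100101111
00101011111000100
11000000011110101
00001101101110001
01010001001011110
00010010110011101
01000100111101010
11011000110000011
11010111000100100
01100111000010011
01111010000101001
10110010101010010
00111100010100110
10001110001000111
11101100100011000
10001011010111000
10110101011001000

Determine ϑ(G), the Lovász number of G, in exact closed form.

sqrt(17)

Vertex xizm has 8 neighbors: sfla, aful, lbhk, qpqx, pojf, ohzb, sfhp, zpou.
deg(qdlu) = 8; N(qdlu) = {sfla, shyn, ffky, pojf, ohzb, pnch, ktiw, zpou}.
N(ohzb) = {shsw, aful, qpqx, ffky, pojf, ktiw, qdlu, xizm}, |N(ohzb)| = 8.
N(shsw) = {aful, shyn, ffky, pojf, nhsz, ohzb, sfhp, apdv}, |N(shsw)| = 8.
17-vertex 8-regular graph: Paley(17): SR with (k,λ,μ)=(8,3,4).
The 3 distinct eigenvalues: [8.0, 1.562, -2.562].
λ_max=8, λ_min=-sqrt(17)/2 - 1/2; ϑ = −17·λ_min/(λ_max−λ_min) = sqrt(17).
Numerically 4.123106.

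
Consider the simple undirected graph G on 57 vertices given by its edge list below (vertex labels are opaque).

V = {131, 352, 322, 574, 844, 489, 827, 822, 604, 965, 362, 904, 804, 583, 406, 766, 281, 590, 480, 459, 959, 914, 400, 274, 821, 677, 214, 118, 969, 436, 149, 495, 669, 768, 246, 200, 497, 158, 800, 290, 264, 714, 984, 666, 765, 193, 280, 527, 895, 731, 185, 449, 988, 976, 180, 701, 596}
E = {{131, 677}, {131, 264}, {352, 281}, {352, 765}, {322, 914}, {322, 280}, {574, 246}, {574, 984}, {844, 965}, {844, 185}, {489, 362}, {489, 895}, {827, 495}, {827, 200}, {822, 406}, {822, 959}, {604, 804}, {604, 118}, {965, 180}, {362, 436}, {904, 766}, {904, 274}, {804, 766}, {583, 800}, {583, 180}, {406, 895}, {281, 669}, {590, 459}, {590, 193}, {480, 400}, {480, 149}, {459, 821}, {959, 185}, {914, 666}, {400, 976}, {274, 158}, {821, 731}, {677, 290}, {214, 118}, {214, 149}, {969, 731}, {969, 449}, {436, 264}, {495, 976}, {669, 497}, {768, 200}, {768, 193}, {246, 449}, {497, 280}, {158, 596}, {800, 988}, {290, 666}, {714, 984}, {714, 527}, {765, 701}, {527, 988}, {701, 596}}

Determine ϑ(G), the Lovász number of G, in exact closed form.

Vertex 158 has 2 neighbors: 274, 596.
Vertex 200 has 2 neighbors: 827, 768.
N(914) = {322, 666}, |N(914)| = 2.
deg(352) = 2; N(352) = {281, 765}.
2-regular, N=57; a single 57-cycle (edge-transitive).
Distinct eigenvalues (to 5 d.p.): [2.0, 1.98786, 1.95159, 1.89163, 1.80871, 1.70384, 1.57828, 1.43357, 1.27145, 1.0939, 0.90307, 0.70128, 0.49097, 0.27471, 0.05511, -0.16516, -0.38342, -0.59703, -0.80339, -1.0, -1.18447, -1.35456, -1.50821, -1.64356, -1.75895, -1.85299, -1.92454, -1.97272, -1.99696].
ϑ = −N·λ_min/(λ_max−λ_min) = −57·(-2*cos(pi/57))/(2−(-2*cos(pi/57))) = 57*cos(pi/57)/(cos(pi/57) + 1).
Numerically 28.47834517.
Lovász sandwich 28 ≤ 57*cos(pi/57)/(cos(pi/57) + 1) ≤ 29: both strict.

57*cos(pi/57)/(cos(pi/57) + 1)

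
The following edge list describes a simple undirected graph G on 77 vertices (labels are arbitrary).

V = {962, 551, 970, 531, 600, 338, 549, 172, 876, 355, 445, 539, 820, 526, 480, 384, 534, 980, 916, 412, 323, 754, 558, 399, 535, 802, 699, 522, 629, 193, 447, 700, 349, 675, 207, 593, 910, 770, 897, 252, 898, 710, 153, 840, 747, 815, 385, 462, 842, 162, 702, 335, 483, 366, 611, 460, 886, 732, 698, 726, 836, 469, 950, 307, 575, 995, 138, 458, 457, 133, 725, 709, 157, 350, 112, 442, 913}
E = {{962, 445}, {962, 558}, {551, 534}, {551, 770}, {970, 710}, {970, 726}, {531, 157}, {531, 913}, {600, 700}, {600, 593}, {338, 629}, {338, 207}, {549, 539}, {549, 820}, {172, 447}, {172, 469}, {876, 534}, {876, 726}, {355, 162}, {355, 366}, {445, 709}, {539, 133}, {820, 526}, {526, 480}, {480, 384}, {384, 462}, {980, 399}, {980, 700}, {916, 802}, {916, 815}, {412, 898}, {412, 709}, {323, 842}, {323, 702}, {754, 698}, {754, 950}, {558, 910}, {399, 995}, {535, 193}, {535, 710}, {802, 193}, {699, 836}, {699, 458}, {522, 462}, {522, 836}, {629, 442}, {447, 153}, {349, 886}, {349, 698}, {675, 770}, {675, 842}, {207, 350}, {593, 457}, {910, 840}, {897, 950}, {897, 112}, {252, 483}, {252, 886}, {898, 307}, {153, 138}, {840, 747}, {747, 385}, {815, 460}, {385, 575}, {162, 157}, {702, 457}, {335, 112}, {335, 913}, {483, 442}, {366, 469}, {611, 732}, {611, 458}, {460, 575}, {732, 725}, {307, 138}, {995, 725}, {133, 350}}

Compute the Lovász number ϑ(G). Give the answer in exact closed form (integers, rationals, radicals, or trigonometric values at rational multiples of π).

N(526) = {820, 480}, |N(526)| = 2.
Vertex 754 has 2 neighbors: 698, 950.
deg(193) = 2; N(193) = {535, 802}.
N(307) = {898, 138}, |N(307)| = 2.
deg(v) = 2 for all v (|V|=77); connected 2-regular on 77 ⇒ C_{77}.
spec(A) ≈ [2.0, 1.993, 1.973, 1.94, 1.894, 1.836, 1.765, 1.683, 1.589, 1.484, 1.37, 1.247, 1.115, 0.976, 0.831, 0.68, 0.524, 0.365, 0.204, 0.041, -0.122, -0.285, -0.445, -0.602, -0.756, -0.904, -1.047, -1.182, -1.31, -1.429, -1.538, -1.637, -1.725, -1.802, -1.867, -1.919, -1.959, -1.985, -1.998] (distinct, 3 d.p.).
Lovász: ϑ = −77(-2*cos(pi/77))/(2+-(-1)*2*cos(pi/77)) = 77*cos(pi/77)/(cos(pi/77) + 1).
Numerically 38.48397.
Check 38 ≤ 77*cos(pi/77)/(cos(pi/77) + 1) ≤ 39: both strict.

77*cos(pi/77)/(cos(pi/77) + 1)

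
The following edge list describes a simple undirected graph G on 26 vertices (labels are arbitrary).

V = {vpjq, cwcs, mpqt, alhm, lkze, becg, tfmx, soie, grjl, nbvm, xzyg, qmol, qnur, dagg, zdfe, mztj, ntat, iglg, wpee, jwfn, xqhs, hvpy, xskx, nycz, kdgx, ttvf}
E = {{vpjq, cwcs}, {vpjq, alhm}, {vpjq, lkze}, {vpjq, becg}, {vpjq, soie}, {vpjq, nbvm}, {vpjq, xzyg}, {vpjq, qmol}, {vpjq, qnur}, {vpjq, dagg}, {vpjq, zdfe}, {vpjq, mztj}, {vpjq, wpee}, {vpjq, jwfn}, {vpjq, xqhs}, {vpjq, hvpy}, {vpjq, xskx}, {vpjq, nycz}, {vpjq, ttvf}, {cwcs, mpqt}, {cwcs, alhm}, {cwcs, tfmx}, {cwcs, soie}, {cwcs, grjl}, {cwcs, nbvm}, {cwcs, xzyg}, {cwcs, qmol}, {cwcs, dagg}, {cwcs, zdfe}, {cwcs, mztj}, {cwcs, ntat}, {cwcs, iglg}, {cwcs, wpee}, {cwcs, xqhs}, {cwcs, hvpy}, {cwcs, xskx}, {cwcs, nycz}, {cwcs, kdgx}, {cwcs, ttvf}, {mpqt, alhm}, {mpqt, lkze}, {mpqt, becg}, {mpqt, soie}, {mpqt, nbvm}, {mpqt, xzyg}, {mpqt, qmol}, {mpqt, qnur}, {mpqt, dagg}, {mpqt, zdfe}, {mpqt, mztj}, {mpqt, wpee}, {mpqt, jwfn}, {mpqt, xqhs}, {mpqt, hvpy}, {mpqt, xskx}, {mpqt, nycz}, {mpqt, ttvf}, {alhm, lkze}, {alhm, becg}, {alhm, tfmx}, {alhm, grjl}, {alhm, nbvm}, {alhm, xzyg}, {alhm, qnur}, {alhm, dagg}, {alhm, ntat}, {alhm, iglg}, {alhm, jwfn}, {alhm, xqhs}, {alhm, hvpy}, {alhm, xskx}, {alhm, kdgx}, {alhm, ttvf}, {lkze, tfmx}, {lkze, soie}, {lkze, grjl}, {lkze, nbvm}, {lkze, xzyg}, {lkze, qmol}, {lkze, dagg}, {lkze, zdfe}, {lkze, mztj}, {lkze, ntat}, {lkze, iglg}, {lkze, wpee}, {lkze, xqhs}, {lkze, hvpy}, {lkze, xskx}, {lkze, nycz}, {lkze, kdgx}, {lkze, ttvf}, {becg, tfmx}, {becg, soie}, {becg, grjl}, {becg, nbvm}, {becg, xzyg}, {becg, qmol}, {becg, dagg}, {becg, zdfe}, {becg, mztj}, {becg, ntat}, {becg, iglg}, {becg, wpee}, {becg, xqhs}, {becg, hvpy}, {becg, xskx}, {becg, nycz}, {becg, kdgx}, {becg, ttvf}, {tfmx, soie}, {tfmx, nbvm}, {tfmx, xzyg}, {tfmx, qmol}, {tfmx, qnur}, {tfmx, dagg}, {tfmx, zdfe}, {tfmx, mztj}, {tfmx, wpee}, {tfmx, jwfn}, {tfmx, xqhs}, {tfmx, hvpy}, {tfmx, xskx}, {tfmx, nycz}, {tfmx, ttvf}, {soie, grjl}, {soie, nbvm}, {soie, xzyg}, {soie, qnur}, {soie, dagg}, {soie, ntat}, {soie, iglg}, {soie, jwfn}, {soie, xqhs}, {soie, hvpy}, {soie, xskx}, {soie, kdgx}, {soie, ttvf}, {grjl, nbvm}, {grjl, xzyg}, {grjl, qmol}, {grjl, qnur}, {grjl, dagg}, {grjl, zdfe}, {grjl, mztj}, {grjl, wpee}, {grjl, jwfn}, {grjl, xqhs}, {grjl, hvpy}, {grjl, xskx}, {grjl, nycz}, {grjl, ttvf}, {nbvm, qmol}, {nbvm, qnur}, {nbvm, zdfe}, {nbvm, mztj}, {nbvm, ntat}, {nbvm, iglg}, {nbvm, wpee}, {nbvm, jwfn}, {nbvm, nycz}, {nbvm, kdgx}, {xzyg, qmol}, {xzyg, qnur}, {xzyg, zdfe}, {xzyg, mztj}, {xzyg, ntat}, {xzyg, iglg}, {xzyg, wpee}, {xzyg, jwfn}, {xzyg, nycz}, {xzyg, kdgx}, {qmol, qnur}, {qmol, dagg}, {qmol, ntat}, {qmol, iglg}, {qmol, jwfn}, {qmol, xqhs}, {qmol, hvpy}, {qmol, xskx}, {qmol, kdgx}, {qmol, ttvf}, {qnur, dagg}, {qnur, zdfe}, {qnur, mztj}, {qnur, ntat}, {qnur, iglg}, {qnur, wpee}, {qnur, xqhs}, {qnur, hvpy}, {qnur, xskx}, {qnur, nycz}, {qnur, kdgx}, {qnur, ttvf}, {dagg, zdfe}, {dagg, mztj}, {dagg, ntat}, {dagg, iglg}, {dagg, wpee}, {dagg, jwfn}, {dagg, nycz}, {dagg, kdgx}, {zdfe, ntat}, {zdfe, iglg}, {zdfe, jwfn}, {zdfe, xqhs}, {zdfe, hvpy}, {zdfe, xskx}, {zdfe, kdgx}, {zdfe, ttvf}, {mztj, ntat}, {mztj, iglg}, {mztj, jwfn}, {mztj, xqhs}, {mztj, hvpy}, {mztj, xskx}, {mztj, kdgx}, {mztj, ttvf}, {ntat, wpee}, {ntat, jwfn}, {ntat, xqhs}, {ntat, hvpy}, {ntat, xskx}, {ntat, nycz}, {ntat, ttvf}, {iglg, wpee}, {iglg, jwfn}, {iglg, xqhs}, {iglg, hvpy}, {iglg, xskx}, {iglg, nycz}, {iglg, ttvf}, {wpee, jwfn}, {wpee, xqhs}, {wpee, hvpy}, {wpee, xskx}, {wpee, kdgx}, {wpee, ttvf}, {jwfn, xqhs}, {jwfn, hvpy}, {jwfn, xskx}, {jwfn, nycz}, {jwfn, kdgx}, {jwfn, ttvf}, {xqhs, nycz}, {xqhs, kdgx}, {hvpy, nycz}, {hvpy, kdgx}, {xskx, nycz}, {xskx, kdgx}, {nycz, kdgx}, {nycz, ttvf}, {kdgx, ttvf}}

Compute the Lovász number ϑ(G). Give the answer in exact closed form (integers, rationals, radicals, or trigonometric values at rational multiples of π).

deg(cwcs) = 21; N(cwcs) = {vpjq, mpqt, alhm, tfmx, soie, grjl, nbvm, xzyg, qmol, dagg, zdfe, mztj, ntat, iglg, wpee, xqhs, hvpy, xskx, nycz, kdgx, ttvf}.
deg(zdfe) = 19; N(zdfe) = {vpjq, cwcs, mpqt, lkze, becg, tfmx, grjl, nbvm, xzyg, qnur, dagg, ntat, iglg, jwfn, xqhs, hvpy, xskx, kdgx, ttvf}.
deg(kdgx) = 19; N(kdgx) = {cwcs, alhm, lkze, becg, soie, nbvm, xzyg, qmol, qnur, dagg, zdfe, mztj, wpee, jwfn, xqhs, hvpy, xskx, nycz, ttvf}.
Vertex wpee has 19 neighbors: vpjq, cwcs, mpqt, lkze, becg, tfmx, grjl, nbvm, xzyg, qnur, dagg, ntat, iglg, jwfn, xqhs, hvpy, xskx, kdgx, ttvf.
G = K_{7,7,7,5}: α = 7 = χ(Ḡ), so ϑ = 7.
Numerically 7.000000000.
Lovász sandwich 7 ≤ 7 ≤ 7: collapsed.

7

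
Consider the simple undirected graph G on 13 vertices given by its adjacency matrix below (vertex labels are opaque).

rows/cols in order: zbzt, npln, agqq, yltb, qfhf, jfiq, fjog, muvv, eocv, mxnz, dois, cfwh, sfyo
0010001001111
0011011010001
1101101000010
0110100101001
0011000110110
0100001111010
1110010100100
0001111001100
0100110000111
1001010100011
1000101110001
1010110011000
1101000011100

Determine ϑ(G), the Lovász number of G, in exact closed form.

sqrt(13)

Vertex fjog has 6 neighbors: zbzt, npln, agqq, jfiq, muvv, dois.
Vertex qfhf has 6 neighbors: agqq, yltb, muvv, eocv, dois, cfwh.
N(yltb) = {npln, agqq, qfhf, muvv, mxnz, sfyo}, |N(yltb)| = 6.
deg(eocv) = 6; N(eocv) = {npln, qfhf, jfiq, dois, cfwh, sfyo}.
Regular of degree 6 on 13 vertices: Paley(13): SR with (k,λ,μ)=(6,2,3).
spec(A) ≈ [6.0, 1.302776, -2.302776] (distinct, 6 d.p.).
With N=13: ϑ(G) = 13·(-(-sqrt(13)/2 - 1/2))/(6−(-sqrt(13)/2 - 1/2)) = sqrt(13).
ϑ(G) ≈ 3.60555128.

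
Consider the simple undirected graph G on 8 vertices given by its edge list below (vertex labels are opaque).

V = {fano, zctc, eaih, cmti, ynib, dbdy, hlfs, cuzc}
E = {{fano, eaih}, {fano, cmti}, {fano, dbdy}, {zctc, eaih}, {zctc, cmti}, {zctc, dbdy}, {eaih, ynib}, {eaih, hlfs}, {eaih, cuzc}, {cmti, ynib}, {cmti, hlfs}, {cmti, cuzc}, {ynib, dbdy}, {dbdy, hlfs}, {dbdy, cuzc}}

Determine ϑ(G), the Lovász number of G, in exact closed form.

Vertex cmti has 5 neighbors: fano, zctc, ynib, hlfs, cuzc.
deg(zctc) = 3; N(zctc) = {eaih, cmti, dbdy}.
deg(fano) = 3; N(fano) = {eaih, cmti, dbdy}.
deg(cuzc) = 3; N(cuzc) = {eaih, cmti, dbdy}.
Complete 2-partite, parts [5, 3]: perfect, ϑ = α = 5.
= 5.0000… (decimal).
α=5, χ(Ḡ)=5; ϑ=5 lies between (collapsed).

5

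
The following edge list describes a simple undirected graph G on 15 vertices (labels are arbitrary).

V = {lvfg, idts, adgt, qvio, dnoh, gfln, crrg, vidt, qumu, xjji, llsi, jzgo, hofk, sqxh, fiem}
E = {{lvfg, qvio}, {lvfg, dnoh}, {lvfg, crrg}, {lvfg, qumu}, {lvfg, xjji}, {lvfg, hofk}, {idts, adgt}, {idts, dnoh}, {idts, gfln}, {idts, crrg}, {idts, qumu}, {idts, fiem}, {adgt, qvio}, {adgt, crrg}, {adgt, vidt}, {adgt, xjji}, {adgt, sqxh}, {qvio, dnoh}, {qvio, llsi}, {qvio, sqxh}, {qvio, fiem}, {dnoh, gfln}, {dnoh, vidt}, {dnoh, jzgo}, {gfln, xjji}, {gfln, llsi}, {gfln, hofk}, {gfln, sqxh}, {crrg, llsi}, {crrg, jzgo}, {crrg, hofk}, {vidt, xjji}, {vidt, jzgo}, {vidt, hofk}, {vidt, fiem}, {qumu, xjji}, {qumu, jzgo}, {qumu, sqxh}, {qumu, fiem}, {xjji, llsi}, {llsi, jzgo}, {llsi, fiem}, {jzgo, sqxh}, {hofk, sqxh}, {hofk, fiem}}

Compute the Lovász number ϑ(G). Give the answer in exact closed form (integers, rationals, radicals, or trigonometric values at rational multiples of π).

deg(idts) = 6; N(idts) = {adgt, dnoh, gfln, crrg, qumu, fiem}.
N(dnoh) = {lvfg, idts, qvio, gfln, vidt, jzgo}, |N(dnoh)| = 6.
Vertex fiem has 6 neighbors: idts, qvio, vidt, qumu, llsi, hofk.
deg(lvfg) = 6; N(lvfg) = {qvio, dnoh, crrg, qumu, xjji, hofk}.
deg(v) = 6 for all v (|V|=15); Kneser-type, 2-subsets of [6].
A has 3 distinct eigenvalues ≈ [6.0, 1.0, -3.0].
With N=15: ϑ(G) = 15·(-1*(-3))/(6−(-3)) = 5.
= 5.00000… (decimal).

5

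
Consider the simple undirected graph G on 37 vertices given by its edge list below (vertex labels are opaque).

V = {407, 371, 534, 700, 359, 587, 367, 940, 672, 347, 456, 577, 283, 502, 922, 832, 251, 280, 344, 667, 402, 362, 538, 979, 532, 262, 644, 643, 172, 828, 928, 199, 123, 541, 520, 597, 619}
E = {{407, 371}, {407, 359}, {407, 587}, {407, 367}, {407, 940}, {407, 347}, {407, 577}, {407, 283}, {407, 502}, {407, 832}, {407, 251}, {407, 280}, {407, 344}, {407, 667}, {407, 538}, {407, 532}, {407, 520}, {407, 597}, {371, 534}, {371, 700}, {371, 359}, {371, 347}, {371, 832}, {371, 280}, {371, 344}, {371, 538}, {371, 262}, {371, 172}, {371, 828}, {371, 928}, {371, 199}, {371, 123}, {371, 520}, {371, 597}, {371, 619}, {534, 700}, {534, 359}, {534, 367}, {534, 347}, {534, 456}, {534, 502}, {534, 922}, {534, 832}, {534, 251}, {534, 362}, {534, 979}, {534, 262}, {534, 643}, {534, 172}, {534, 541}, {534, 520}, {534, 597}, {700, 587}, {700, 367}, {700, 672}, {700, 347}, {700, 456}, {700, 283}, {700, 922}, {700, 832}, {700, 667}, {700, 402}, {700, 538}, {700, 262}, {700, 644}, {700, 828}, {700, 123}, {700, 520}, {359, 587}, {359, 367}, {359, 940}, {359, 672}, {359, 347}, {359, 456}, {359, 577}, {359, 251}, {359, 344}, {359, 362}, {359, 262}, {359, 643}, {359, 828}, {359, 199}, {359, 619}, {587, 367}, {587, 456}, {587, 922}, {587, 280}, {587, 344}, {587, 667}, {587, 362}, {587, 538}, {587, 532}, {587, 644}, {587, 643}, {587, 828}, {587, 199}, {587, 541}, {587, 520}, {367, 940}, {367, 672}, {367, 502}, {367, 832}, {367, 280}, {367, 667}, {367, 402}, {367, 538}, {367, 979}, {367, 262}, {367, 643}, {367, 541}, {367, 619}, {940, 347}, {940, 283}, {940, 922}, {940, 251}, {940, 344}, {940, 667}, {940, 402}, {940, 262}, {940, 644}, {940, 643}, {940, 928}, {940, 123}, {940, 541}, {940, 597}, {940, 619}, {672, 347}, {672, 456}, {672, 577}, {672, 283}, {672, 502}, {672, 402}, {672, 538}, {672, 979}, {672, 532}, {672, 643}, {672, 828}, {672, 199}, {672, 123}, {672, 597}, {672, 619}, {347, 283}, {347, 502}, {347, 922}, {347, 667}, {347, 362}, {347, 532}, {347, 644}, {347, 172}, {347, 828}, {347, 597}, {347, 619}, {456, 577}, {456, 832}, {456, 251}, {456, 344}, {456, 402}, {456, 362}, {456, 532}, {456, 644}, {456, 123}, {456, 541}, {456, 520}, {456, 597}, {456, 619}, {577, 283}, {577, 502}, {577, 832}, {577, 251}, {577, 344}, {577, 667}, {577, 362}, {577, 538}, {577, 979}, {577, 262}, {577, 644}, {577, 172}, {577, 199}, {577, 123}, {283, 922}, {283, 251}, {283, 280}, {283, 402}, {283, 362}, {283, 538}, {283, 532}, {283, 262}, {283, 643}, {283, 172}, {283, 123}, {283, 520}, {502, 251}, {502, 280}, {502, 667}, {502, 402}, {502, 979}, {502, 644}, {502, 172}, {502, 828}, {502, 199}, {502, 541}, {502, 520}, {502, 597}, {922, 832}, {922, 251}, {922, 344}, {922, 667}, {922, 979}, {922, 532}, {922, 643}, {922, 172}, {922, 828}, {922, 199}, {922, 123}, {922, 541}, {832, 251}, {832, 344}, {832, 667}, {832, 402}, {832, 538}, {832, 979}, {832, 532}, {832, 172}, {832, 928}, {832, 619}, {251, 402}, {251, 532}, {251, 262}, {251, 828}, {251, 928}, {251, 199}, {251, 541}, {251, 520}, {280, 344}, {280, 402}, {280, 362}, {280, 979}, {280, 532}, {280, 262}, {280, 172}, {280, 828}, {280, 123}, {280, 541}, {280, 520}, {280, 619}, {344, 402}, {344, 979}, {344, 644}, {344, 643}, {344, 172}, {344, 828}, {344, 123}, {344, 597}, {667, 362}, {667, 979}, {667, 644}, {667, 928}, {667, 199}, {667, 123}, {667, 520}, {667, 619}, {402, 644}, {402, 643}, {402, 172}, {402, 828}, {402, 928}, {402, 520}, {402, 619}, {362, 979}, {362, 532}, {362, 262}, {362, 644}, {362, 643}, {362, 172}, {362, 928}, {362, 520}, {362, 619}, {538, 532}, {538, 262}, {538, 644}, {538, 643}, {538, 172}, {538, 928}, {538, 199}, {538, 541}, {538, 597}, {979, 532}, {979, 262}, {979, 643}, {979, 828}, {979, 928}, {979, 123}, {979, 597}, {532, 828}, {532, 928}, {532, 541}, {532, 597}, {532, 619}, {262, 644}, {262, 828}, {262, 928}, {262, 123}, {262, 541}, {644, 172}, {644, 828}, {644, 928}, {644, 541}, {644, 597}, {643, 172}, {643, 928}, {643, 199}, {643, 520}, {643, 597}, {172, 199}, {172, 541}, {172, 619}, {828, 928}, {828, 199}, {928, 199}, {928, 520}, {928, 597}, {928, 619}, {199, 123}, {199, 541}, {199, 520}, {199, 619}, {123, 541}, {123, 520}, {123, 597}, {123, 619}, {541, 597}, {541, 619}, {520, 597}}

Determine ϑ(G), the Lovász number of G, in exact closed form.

sqrt(37)

N(407) = {371, 359, 587, 367, 940, 347, 577, 283, 502, 832, 251, 280, 344, 667, 538, 532, 520, 597}, |N(407)| = 18.
N(597) = {407, 371, 534, 940, 672, 347, 456, 502, 344, 538, 979, 532, 644, 643, 928, 123, 541, 520}, |N(597)| = 18.
N(922) = {534, 700, 587, 940, 347, 283, 832, 251, 344, 667, 979, 532, 643, 172, 828, 199, 123, 541}, |N(922)| = 18.
N(832) = {407, 371, 534, 700, 367, 456, 577, 922, 251, 344, 667, 402, 538, 979, 532, 172, 928, 619}, |N(832)| = 18.
37-vertex 18-regular graph: SR(37,18,8,9) — a Paley graph.
spec(A) ≈ [18.0, 2.541381, -3.541381] (distinct, 6 d.p.).
Lovász (edge-transitive): ϑ = −37·(-sqrt(37)/2 - 1/2)/((18)−(-sqrt(37)/2 - 1/2)) = sqrt(37).
= 6.08276… (decimal).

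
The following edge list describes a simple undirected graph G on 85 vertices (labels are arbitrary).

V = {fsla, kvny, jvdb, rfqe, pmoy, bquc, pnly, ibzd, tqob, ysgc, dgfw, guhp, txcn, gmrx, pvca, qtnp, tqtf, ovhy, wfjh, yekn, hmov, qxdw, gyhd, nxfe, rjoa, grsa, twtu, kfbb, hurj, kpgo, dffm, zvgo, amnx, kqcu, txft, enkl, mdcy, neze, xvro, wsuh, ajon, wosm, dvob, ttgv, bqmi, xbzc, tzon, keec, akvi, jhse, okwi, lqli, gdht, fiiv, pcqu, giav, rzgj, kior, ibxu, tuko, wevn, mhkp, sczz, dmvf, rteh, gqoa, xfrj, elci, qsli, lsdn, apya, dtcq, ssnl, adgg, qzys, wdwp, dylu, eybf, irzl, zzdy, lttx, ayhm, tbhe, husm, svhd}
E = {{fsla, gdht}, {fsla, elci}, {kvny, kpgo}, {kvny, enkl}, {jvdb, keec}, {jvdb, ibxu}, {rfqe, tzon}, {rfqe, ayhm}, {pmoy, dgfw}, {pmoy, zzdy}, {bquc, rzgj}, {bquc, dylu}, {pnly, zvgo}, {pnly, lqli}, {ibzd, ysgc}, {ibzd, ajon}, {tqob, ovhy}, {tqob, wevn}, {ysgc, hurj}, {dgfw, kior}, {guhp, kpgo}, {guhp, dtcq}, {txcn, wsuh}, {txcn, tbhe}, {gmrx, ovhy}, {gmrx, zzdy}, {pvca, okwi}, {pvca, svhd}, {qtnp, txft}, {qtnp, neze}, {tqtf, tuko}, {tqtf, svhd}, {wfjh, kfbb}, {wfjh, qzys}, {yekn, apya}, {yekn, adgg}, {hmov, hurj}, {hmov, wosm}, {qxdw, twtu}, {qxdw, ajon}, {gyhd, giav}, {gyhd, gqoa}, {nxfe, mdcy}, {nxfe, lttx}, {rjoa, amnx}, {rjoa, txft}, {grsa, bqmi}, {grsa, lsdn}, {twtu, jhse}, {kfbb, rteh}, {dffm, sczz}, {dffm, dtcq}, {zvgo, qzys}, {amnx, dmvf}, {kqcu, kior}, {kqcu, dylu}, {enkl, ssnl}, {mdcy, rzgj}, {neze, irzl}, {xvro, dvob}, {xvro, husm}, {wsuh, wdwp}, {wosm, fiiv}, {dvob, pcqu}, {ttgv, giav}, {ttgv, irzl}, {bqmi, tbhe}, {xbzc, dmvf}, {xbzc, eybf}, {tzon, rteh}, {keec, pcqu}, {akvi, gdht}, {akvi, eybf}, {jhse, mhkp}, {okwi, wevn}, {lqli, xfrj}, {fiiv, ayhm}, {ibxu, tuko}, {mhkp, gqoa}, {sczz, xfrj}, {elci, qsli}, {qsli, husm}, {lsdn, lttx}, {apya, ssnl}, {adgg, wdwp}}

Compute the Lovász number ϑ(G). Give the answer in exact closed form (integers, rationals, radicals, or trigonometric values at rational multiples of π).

85*cos(pi/85)/(cos(pi/85) + 1)

N(ysgc) = {ibzd, hurj}, |N(ysgc)| = 2.
Vertex txcn has 2 neighbors: wsuh, tbhe.
N(akvi) = {gdht, eybf}, |N(akvi)| = 2.
Vertex wsuh has 2 neighbors: txcn, wdwp.
G on 85 vertices is 2-regular; this is C_{85}, the 85-cycle.
The 43 distinct eigenvalues: [2.0, 1.9945, 1.9782, 1.951, 1.9132, 1.8649, 1.8065, 1.7382, 1.6604, 1.5735, 1.478, 1.3745, 1.2634, 1.1455, 1.0213, 0.8915, 0.7568, 0.618, 0.4759, 0.3311, 0.1845, 0.037, -0.1108, -0.258, -0.4038, -0.5473, -0.6879, -0.8247, -0.957, -1.0841, -1.2053, -1.3198, -1.4272, -1.5268, -1.618, -1.7004, -1.7735, -1.837, -1.8904, -1.9334, -1.9659, -1.9877, -1.9986].
With N=85: ϑ(G) = 85·(-(-1)*2*cos(pi/85))/(2−(-2*cos(pi/85))) = 85*cos(pi/85)/(cos(pi/85) + 1).
Numerically 42.485482571.
α=42, χ(Ḡ)=43; ϑ=85*cos(pi/85)/(cos(pi/85) + 1) lies between (both strict).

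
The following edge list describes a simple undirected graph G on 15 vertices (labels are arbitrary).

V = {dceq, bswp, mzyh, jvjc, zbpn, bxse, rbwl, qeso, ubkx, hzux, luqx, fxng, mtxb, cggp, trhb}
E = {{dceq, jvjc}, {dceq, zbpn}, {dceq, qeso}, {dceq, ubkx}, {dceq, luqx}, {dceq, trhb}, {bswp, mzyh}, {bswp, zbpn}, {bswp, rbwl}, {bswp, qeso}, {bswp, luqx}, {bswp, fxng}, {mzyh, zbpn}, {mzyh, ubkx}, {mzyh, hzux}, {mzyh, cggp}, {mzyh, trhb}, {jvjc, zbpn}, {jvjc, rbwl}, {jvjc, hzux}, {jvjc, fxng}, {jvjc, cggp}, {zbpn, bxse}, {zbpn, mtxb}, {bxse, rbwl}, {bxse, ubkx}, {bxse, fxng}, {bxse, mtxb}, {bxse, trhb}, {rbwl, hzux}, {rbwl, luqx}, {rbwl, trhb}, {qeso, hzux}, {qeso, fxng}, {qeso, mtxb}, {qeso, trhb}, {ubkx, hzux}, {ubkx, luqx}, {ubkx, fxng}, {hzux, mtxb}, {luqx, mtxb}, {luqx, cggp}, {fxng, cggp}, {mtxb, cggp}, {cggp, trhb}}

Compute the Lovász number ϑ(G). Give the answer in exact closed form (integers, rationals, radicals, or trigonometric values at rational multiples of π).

N(cggp) = {mzyh, jvjc, luqx, fxng, mtxb, trhb}, |N(cggp)| = 6.
deg(qeso) = 6; N(qeso) = {dceq, bswp, hzux, fxng, mtxb, trhb}.
deg(dceq) = 6; N(dceq) = {jvjc, zbpn, qeso, ubkx, luqx, trhb}.
deg(mtxb) = 6; N(mtxb) = {zbpn, bxse, qeso, hzux, luqx, cggp}.
6-regular, N=15; this is K(6,2), the Kneser graph.
spec(A) ≈ [6.0, 1.0, -3.0] (distinct, 4 d.p.).
Lovász: ϑ = −15(-3)/(6+-1*(-3)) = 5.
= 5.0000000… (decimal).

5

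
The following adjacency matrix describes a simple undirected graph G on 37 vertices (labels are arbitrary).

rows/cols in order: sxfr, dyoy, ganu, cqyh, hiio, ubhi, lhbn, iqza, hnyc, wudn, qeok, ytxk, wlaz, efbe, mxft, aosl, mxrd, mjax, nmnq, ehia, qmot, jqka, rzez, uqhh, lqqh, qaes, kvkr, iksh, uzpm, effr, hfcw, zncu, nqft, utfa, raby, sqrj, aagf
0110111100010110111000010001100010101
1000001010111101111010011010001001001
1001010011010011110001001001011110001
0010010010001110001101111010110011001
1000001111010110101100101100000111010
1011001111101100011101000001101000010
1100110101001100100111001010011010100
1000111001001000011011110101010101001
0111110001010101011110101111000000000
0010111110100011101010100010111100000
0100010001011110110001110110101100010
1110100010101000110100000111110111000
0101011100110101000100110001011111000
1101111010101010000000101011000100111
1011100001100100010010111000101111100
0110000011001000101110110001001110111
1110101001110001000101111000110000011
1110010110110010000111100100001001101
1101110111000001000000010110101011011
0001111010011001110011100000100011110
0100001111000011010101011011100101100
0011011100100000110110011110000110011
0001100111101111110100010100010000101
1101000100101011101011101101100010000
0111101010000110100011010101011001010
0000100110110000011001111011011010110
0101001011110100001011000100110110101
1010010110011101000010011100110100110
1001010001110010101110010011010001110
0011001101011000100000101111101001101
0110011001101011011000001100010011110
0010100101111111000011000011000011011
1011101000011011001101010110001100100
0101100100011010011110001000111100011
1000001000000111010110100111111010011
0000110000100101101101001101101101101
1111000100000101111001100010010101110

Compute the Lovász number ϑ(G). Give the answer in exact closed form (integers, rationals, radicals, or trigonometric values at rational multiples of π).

Vertex hfcw has 18 neighbors: dyoy, ganu, ubhi, lhbn, wudn, qeok, wlaz, mxft, aosl, mjax, nmnq, lqqh, qaes, effr, nqft, utfa, raby, sqrj.
deg(ehia) = 18; N(ehia) = {cqyh, hiio, ubhi, lhbn, hnyc, ytxk, wlaz, aosl, mxrd, mjax, qmot, jqka, rzez, uzpm, nqft, utfa, raby, sqrj}.
N(cqyh) = {ganu, ubhi, hnyc, wlaz, efbe, mxft, nmnq, ehia, jqka, rzez, uqhh, lqqh, kvkr, uzpm, effr, nqft, utfa, aagf}, |N(cqyh)| = 18.
Vertex hiio has 18 neighbors: sxfr, lhbn, iqza, hnyc, wudn, ytxk, efbe, mxft, mxrd, nmnq, ehia, rzez, lqqh, qaes, zncu, nqft, utfa, sqrj.
18-regular, N=37; SR(37,18,8,9) — a Paley graph.
A has 3 distinct eigenvalues ≈ [18.0, 2.541381, -3.541381].
Lovász: ϑ = −37(-sqrt(37)/2 - 1/2)/(18+-(-sqrt(37)/2 - 1/2)) = sqrt(37).
≈ 6.08276253 (to 8 d.p.).

sqrt(37)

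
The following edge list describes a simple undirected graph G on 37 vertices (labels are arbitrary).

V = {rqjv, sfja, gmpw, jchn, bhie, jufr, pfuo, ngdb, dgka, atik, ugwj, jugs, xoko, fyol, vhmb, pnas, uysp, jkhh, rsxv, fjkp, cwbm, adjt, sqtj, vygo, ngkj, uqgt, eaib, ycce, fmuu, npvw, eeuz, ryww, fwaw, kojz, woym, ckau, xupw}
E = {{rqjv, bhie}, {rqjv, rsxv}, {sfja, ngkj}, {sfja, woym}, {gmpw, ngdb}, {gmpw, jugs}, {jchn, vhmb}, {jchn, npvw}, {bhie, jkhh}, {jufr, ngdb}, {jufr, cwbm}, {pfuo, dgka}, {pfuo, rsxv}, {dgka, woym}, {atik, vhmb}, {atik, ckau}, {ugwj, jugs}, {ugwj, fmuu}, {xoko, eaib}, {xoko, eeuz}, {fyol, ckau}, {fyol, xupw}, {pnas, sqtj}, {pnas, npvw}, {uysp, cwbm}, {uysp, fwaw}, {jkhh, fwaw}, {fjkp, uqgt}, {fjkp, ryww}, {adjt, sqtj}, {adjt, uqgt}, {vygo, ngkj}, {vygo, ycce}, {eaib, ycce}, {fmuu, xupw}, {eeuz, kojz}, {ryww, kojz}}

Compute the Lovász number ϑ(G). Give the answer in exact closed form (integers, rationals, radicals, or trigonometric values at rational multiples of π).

37*cos(pi/37)/(cos(pi/37) + 1)

N(fjkp) = {uqgt, ryww}, |N(fjkp)| = 2.
deg(jufr) = 2; N(jufr) = {ngdb, cwbm}.
deg(cwbm) = 2; N(cwbm) = {jufr, uysp}.
deg(vygo) = 2; N(vygo) = {ngkj, ycce}.
37-vertex 2-regular graph: the odd cycle C_{37}.
Distinct eigenvalues (to 3 d.p.): [2.0, 1.971, 1.886, 1.746, 1.556, 1.321, 1.049, 0.746, 0.421, 0.085, -0.254, -0.586, -0.9, -1.189, -1.444, -1.657, -1.822, -1.935, -1.993].
Lovász (edge-transitive): ϑ = −37·(-2*cos(pi/37))/((2)−(-2*cos(pi/37))) = 37*cos(pi/37)/(cos(pi/37) + 1).
ϑ(G) ≈ 18.466617.
α=18, χ(Ḡ)=19; ϑ=37*cos(pi/37)/(cos(pi/37) + 1) lies between (both strict).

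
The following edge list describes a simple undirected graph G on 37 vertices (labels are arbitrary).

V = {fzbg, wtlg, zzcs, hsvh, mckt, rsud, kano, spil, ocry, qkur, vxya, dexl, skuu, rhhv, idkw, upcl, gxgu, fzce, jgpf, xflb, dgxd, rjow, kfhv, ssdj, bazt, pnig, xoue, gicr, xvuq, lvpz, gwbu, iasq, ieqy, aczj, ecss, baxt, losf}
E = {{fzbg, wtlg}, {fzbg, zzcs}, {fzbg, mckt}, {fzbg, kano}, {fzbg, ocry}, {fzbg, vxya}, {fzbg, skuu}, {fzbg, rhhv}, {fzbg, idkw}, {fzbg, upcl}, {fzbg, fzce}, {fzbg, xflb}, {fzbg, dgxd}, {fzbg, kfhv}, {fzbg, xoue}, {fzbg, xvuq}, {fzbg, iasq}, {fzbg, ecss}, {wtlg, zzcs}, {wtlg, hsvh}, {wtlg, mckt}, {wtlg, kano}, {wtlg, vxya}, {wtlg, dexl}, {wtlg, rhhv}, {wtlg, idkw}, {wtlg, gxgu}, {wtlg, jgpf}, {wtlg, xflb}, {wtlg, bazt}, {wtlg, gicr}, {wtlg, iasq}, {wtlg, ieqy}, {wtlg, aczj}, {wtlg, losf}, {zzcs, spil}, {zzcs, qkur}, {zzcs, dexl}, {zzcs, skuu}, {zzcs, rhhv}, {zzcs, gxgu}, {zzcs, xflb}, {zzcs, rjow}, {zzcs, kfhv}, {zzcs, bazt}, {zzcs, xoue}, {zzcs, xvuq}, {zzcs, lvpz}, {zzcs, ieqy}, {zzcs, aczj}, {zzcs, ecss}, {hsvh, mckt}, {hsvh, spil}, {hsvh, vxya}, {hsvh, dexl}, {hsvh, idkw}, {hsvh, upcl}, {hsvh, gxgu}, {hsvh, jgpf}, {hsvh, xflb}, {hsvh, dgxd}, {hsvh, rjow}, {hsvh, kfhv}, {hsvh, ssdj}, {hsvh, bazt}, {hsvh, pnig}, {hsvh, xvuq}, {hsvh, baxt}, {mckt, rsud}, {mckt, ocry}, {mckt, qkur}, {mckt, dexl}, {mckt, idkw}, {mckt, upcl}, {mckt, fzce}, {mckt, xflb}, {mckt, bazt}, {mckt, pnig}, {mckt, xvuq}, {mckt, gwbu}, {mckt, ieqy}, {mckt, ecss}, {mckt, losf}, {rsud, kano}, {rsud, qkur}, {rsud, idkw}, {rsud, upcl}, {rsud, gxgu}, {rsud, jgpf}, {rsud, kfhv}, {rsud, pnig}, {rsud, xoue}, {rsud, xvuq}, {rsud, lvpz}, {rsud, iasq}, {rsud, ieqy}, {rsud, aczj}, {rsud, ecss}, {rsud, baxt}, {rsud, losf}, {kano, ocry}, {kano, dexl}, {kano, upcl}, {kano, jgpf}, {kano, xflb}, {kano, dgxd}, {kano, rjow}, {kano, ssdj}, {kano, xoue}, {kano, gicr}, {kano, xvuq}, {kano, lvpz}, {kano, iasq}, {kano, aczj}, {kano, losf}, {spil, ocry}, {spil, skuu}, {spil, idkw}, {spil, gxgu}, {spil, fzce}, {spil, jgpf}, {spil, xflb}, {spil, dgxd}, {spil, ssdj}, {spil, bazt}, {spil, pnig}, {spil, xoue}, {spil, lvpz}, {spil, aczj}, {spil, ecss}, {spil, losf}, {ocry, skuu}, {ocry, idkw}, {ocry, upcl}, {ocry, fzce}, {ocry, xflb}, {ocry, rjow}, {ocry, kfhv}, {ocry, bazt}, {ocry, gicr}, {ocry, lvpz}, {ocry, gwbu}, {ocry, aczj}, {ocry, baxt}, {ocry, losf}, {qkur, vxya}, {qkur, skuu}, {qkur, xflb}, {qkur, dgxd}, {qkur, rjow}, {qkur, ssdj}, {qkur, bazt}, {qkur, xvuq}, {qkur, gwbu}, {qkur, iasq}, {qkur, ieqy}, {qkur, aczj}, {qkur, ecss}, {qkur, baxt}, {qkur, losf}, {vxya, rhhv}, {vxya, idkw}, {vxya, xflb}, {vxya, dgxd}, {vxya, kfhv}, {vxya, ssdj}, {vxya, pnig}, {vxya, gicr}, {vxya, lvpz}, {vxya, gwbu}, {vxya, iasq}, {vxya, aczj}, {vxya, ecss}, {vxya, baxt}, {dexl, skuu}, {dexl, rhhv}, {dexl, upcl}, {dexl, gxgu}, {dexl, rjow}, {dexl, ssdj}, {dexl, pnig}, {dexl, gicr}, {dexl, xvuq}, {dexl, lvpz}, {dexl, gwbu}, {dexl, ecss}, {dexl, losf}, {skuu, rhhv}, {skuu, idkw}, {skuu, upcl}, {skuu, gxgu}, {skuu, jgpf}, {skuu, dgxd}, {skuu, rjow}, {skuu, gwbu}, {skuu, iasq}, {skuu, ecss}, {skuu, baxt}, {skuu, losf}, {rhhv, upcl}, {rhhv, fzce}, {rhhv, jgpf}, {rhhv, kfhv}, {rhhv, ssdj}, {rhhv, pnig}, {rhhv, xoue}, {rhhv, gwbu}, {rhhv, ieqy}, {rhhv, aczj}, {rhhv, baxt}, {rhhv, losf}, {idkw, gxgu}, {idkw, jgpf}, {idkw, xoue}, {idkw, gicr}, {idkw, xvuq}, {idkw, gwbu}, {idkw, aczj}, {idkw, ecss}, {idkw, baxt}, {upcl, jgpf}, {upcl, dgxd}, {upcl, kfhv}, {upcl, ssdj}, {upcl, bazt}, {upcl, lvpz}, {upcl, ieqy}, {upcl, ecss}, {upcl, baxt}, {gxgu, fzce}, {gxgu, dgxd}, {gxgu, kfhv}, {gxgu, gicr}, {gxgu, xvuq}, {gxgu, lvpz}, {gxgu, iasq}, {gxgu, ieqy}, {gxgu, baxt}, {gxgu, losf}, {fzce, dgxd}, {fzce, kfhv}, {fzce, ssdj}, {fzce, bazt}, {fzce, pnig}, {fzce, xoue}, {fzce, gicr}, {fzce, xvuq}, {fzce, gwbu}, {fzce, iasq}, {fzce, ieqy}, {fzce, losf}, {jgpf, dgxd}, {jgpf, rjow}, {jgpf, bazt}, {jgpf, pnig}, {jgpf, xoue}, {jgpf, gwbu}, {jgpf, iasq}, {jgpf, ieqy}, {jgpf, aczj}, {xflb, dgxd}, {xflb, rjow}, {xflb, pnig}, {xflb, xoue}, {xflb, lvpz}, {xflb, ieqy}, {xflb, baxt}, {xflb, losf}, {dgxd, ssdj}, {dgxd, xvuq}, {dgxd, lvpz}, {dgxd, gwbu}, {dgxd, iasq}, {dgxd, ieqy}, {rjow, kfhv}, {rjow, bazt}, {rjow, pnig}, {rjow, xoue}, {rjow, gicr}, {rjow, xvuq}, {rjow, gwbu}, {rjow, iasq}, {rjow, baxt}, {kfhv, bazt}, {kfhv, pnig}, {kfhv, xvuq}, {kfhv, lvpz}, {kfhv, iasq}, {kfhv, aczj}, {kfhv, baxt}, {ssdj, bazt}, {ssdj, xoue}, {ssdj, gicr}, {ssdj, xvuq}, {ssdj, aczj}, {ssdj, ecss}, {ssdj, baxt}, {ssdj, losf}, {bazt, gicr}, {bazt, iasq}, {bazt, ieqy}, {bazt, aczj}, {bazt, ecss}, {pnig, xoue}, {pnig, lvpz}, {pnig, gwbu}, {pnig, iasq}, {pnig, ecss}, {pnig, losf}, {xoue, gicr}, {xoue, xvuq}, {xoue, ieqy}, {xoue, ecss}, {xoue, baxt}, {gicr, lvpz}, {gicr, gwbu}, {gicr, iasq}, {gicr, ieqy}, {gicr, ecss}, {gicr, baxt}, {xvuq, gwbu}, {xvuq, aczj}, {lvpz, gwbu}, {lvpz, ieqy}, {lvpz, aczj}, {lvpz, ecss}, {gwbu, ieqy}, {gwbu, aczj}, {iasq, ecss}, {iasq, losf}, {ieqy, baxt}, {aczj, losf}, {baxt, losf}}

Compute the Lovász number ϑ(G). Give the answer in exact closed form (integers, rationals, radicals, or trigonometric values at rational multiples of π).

sqrt(37)

Vertex mckt has 18 neighbors: fzbg, wtlg, hsvh, rsud, ocry, qkur, dexl, idkw, upcl, fzce, xflb, bazt, pnig, xvuq, gwbu, ieqy, ecss, losf.
N(xvuq) = {fzbg, zzcs, hsvh, mckt, rsud, kano, qkur, dexl, idkw, gxgu, fzce, dgxd, rjow, kfhv, ssdj, xoue, gwbu, aczj}, |N(xvuq)| = 18.
Vertex ieqy has 18 neighbors: wtlg, zzcs, mckt, rsud, qkur, rhhv, upcl, gxgu, fzce, jgpf, xflb, dgxd, bazt, xoue, gicr, lvpz, gwbu, baxt.
Vertex rsud has 18 neighbors: mckt, kano, qkur, idkw, upcl, gxgu, jgpf, kfhv, pnig, xoue, xvuq, lvpz, iasq, ieqy, aczj, ecss, baxt, losf.
Every vertex has degree 18 (N=37); Paley(37): SR with (k,λ,μ)=(18,8,9).
Distinct eigenvalues (to 4 d.p.): [18.0, 2.5414, -3.5414].
−37·(-sqrt(37)/2 - 1/2) / ((18)−(-sqrt(37)/2 - 1/2)) = sqrt(37) = ϑ(G).
ϑ(G) ≈ 6.0827625.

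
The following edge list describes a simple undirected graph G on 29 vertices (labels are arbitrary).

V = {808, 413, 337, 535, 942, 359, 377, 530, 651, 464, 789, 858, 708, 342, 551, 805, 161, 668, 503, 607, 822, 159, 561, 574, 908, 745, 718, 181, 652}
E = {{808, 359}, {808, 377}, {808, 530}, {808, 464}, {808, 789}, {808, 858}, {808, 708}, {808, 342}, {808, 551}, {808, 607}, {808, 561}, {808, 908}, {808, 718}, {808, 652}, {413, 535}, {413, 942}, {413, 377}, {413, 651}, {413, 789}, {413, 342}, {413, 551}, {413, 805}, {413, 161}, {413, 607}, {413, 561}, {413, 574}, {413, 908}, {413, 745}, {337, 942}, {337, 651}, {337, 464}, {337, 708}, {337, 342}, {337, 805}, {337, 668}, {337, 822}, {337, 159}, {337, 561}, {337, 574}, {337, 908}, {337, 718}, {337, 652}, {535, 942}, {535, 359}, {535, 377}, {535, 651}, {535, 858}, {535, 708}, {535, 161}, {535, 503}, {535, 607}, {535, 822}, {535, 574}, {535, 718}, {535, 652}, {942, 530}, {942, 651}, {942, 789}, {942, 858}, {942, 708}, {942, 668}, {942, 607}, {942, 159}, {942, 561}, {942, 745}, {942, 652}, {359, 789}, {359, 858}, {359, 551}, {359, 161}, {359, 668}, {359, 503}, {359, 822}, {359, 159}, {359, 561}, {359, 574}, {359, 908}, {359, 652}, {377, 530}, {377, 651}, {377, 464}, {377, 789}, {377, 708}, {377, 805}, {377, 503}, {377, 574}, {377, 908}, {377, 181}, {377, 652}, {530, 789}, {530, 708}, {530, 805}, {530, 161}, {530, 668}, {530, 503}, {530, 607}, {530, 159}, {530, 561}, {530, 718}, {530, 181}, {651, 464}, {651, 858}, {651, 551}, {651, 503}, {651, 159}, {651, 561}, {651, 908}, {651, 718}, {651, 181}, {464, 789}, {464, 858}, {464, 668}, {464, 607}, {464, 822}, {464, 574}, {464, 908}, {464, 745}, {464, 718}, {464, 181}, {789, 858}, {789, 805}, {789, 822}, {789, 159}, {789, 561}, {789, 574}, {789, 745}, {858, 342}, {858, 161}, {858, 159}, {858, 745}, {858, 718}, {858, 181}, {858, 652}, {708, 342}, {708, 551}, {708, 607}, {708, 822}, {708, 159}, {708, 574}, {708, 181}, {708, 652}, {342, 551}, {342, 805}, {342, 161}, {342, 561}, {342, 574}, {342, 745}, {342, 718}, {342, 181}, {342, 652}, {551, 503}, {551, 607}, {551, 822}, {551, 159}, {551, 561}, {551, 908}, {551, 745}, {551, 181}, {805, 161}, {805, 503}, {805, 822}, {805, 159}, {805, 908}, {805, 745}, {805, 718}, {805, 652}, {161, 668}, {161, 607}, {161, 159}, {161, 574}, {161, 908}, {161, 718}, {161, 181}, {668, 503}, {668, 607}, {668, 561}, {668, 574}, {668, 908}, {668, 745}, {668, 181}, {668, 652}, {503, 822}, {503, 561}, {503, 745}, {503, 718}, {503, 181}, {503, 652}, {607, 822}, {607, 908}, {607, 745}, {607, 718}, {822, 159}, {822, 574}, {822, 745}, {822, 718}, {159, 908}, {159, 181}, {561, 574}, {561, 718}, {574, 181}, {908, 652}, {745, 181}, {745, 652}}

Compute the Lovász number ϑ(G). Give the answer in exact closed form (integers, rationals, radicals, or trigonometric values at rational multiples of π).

sqrt(29)

Vertex 413 has 14 neighbors: 535, 942, 377, 651, 789, 342, 551, 805, 161, 607, 561, 574, 908, 745.
Vertex 530 has 14 neighbors: 808, 942, 377, 789, 708, 805, 161, 668, 503, 607, 159, 561, 718, 181.
N(181) = {377, 530, 651, 464, 858, 708, 342, 551, 161, 668, 503, 159, 574, 745}, |N(181)| = 14.
N(908) = {808, 413, 337, 359, 377, 651, 464, 551, 805, 161, 668, 607, 159, 652}, |N(908)| = 14.
29-vertex 14-regular graph: Paley(29): SR with (k,λ,μ)=(14,6,7).
Distinct eigenvalues (to 4 d.p.): [14.0, 2.1926, -3.1926].
Lovász (edge-transitive): ϑ = −29·(-sqrt(29)/2 - 1/2)/((14)−(-sqrt(29)/2 - 1/2)) = sqrt(29).
= 5.3851648… (decimal).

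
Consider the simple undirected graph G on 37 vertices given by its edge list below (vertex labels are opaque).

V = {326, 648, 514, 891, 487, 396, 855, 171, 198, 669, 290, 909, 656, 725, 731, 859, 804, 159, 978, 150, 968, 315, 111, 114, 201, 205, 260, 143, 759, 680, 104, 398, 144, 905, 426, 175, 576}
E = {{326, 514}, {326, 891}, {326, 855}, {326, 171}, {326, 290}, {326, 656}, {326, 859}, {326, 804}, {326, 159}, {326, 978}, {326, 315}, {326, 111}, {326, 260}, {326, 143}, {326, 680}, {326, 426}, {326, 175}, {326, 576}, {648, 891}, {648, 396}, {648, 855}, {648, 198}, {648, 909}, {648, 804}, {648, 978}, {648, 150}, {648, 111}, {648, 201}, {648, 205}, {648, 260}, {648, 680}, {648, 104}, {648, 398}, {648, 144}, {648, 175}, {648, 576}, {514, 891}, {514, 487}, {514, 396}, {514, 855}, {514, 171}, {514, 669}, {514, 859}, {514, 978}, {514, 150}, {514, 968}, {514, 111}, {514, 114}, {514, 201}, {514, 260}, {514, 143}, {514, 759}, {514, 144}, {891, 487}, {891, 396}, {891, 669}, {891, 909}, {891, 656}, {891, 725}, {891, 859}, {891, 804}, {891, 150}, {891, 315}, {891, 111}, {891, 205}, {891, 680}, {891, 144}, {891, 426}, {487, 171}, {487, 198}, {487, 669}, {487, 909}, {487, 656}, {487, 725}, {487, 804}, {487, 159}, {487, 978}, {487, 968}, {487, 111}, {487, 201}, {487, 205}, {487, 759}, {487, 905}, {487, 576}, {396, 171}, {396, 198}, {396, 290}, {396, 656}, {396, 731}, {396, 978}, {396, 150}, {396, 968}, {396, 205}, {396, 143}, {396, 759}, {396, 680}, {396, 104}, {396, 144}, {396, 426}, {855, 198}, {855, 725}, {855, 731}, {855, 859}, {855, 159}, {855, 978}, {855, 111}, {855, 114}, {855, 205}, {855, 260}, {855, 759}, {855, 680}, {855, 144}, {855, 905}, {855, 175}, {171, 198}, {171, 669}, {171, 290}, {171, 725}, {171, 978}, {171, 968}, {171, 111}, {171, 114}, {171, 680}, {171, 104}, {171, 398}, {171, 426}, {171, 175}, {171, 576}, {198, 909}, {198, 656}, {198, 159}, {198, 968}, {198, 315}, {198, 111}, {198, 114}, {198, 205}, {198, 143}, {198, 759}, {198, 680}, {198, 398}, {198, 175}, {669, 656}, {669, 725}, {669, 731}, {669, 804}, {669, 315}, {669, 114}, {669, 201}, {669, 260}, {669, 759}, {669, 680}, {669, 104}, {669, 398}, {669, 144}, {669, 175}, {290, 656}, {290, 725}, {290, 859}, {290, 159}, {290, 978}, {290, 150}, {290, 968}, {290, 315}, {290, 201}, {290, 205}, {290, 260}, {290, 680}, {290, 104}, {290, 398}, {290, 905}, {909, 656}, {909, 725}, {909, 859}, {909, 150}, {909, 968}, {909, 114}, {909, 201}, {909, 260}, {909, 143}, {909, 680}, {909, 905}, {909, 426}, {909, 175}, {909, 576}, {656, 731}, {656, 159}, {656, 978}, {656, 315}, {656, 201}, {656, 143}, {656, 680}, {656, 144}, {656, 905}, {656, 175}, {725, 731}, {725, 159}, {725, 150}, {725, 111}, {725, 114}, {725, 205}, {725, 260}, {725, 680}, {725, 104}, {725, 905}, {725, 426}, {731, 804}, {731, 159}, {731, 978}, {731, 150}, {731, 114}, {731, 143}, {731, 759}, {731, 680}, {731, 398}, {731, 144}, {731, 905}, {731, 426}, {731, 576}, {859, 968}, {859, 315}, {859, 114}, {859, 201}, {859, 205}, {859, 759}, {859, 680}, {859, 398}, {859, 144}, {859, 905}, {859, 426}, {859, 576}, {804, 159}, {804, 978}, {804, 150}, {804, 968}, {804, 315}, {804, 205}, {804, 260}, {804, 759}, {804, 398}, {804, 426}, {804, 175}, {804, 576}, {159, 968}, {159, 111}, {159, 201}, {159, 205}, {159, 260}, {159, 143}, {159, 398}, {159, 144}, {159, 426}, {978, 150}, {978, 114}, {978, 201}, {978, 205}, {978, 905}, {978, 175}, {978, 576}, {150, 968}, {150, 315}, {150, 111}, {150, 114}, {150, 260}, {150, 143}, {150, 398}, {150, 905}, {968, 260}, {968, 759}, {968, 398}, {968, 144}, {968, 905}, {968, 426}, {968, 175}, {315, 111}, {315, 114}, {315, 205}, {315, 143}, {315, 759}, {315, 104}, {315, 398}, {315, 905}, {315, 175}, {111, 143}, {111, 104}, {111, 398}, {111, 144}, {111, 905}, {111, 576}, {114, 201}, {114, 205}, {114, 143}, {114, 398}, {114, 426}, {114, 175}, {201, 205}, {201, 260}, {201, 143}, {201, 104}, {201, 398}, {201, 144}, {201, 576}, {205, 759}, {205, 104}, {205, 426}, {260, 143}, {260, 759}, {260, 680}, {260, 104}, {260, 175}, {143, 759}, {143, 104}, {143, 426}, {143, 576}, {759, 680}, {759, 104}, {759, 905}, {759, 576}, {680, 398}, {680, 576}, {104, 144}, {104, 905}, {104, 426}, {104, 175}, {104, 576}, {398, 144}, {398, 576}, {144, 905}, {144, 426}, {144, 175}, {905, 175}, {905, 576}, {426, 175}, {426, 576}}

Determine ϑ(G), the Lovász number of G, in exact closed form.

sqrt(37)

Vertex 150 has 18 neighbors: 648, 514, 891, 396, 290, 909, 725, 731, 804, 978, 968, 315, 111, 114, 260, 143, 398, 905.
Vertex 159 has 18 neighbors: 326, 487, 855, 198, 290, 656, 725, 731, 804, 968, 111, 201, 205, 260, 143, 398, 144, 426.
N(855) = {326, 648, 514, 198, 725, 731, 859, 159, 978, 111, 114, 205, 260, 759, 680, 144, 905, 175}, |N(855)| = 18.
N(669) = {514, 891, 487, 171, 656, 725, 731, 804, 315, 114, 201, 260, 759, 680, 104, 398, 144, 175}, |N(669)| = 18.
18-regular, N=37; SR(37,18,8,9) — a Paley graph.
A has 3 distinct eigenvalues ≈ [18.0, 2.541, -3.541].
Lovász: ϑ = −37(-sqrt(37)/2 - 1/2)/(18+-(-sqrt(37)/2 - 1/2)) = sqrt(37).
≈ 6.0827625 (to 7 d.p.).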